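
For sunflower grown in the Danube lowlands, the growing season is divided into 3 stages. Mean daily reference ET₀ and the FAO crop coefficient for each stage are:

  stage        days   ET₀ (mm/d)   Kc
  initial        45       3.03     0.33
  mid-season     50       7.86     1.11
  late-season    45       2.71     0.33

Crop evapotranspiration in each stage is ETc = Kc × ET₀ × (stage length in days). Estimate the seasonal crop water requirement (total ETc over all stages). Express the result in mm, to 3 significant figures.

initial: 0.33 × 3.03 × 45 = 45.00 mm
mid-season: 1.11 × 7.86 × 50 = 436.23 mm
late-season: 0.33 × 2.71 × 45 = 40.24 mm
Seasonal total = 521.47 mm

521 mm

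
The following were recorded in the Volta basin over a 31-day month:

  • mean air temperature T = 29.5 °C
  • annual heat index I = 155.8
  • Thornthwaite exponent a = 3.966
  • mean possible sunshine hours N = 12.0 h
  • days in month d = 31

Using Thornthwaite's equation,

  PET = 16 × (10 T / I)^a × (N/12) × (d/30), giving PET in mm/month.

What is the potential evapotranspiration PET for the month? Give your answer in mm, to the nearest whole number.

10T/I = 10 × 29.5 / 155.8 = 1.8935
(10T/I)^a = 1.8935^3.966 = 12.5787
Uncorrected PET = 16 × 12.5787 = 201.259 mm
Correction = (N/12)(d/30) = (12.0/12)(31/30) = 1.0333
PET = 201.259 × 1.0333 = 207.961 mm/month

208 mm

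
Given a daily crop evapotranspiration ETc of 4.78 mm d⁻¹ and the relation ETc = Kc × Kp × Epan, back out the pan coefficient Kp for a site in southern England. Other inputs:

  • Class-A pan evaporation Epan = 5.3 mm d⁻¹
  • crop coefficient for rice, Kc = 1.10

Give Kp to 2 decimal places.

0.82

ETc = Kc × Kp × Epan  ⇒  Kp = ETc / (Kc × Epan)
Kp = 4.78 / (1.10 × 5.3) = 4.78 / 5.830 = 0.8199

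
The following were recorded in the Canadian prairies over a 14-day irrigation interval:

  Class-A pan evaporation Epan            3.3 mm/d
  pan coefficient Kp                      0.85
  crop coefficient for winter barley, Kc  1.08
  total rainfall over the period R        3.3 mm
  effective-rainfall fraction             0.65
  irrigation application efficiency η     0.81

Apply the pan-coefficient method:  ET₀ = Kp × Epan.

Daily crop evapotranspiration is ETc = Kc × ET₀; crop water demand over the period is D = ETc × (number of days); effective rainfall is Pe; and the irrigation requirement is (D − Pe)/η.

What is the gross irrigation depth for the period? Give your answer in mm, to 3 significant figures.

ET₀ = 0.85 × 3.3 = 2.8050 mm/d
ETc = Kc × ET₀ = 1.08 × 2.8050 = 3.0294 mm/d
Crop demand D = ETc × 14 d = 3.0294 × 14 = 42.412 mm
Pe = 0.65 × 3.3 = 2.145 mm
D − Pe = 42.412 − 2.145 = 40.267 mm
Gross irrigation = 40.267 / 0.81 = 49.712 mm

49.7 mm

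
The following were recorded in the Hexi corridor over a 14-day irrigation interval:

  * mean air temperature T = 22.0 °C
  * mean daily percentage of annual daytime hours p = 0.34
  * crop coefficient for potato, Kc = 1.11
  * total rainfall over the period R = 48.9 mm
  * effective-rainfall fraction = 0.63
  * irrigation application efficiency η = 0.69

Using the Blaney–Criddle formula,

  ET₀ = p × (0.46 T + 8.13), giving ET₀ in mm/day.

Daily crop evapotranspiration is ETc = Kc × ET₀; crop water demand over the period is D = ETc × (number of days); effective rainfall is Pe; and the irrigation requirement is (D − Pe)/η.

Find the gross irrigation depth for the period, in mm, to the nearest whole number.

ET₀ = 0.34 × (0.46 × 22.0 + 8.13) = 0.34 × 18.250 = 6.2050 mm/d
ETc = Kc × ET₀ = 1.11 × 6.2050 = 6.8876 mm/d
Crop demand D = ETc × 14 d = 6.8876 × 14 = 96.426 mm
Pe = 0.63 × 48.9 = 30.807 mm
D − Pe = 96.426 − 30.807 = 65.619 mm
Gross irrigation = 65.619 / 0.69 = 95.100 mm

95 mm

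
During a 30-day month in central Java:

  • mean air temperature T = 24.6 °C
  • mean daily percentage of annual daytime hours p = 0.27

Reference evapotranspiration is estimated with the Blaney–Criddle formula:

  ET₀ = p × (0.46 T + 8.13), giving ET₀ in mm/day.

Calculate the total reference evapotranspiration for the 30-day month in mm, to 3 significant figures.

158 mm

ET₀ = 0.27 × (0.46 × 24.6 + 8.13) = 0.27 × 19.446 = 5.2504 mm/d
Monthly total = 5.2504 × 30 = 157.512 mm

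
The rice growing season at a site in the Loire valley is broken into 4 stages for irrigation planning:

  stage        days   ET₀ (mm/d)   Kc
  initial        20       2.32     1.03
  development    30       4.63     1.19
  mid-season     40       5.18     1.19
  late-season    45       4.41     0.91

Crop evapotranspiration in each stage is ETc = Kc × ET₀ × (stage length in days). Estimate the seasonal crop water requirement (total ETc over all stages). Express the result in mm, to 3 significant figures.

640 mm

initial: 1.03 × 2.32 × 20 = 47.79 mm
development: 1.19 × 4.63 × 30 = 165.29 mm
mid-season: 1.19 × 5.18 × 40 = 246.57 mm
late-season: 0.91 × 4.41 × 45 = 180.59 mm
Seasonal total = 640.24 mm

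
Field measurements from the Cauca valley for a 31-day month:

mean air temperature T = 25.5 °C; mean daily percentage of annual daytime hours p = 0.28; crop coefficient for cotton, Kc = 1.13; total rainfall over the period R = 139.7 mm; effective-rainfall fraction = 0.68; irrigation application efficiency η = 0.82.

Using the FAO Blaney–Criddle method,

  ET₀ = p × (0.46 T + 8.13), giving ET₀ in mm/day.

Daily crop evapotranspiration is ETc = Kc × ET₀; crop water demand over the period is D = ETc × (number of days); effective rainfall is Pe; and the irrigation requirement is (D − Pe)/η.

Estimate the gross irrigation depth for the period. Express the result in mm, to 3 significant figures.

122 mm

ET₀ = 0.28 × (0.46 × 25.5 + 8.13) = 0.28 × 19.860 = 5.5608 mm/d
ETc = Kc × ET₀ = 1.13 × 5.5608 = 6.2837 mm/d
Crop demand D = ETc × 31 d = 6.2837 × 31 = 194.795 mm
Pe = 0.68 × 139.7 = 94.996 mm
D − Pe = 194.795 − 94.996 = 99.799 mm
Gross irrigation = 99.799 / 0.82 = 121.706 mm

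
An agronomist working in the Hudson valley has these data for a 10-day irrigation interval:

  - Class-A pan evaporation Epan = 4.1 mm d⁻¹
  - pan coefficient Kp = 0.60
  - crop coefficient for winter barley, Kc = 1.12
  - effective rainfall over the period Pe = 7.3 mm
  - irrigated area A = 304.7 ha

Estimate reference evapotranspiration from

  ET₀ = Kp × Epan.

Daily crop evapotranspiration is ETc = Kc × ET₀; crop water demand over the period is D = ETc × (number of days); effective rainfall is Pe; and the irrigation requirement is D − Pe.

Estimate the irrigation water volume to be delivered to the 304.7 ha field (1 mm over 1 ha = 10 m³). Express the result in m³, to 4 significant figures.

ET₀ = 0.60 × 4.1 = 2.4600 mm/d
ETc = Kc × ET₀ = 1.12 × 2.4600 = 2.7552 mm/d
Crop demand D = ETc × 10 d = 2.7552 × 10 = 27.552 mm
D − Pe = 27.552 − 7.3 = 20.252 mm
Volume = 20.252 mm × 304.7 ha × 10 = 61707.8 m³

61710 m³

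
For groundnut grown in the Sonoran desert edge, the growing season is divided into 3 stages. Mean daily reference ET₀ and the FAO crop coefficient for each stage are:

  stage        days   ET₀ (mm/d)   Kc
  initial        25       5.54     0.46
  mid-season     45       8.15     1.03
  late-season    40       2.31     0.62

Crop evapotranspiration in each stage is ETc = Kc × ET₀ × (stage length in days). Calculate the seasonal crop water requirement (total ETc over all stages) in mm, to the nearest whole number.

initial: 0.46 × 5.54 × 25 = 63.71 mm
mid-season: 1.03 × 8.15 × 45 = 377.75 mm
late-season: 0.62 × 2.31 × 40 = 57.29 mm
Seasonal total = 498.75 mm

499 mm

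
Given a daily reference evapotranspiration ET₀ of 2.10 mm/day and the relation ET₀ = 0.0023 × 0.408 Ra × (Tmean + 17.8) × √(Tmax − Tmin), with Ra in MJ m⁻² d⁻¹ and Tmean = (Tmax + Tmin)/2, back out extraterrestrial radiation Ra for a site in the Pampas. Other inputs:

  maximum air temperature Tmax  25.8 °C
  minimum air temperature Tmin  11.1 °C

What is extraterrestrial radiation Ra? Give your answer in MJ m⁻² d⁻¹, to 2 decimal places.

Tmean = (25.8+11.1)/2 = 18.45 °C; ΔT = 14.7
Ra = ET₀ / [0.0023 × 0.408 × (Tmean+17.8) × √ΔT]
   = 2.10 / (0.0023 × 0.408 × 36.25 × 3.8341) = 16.101 MJ m⁻² d⁻¹

16.10 MJ m⁻² d⁻¹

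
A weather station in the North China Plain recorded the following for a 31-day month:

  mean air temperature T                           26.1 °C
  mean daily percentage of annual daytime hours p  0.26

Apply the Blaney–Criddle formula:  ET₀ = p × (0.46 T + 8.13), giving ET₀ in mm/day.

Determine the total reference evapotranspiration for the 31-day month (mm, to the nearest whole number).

ET₀ = 0.26 × (0.46 × 26.1 + 8.13) = 0.26 × 20.136 = 5.2354 mm/d
Monthly total = 5.2354 × 31 = 162.297 mm

162 mm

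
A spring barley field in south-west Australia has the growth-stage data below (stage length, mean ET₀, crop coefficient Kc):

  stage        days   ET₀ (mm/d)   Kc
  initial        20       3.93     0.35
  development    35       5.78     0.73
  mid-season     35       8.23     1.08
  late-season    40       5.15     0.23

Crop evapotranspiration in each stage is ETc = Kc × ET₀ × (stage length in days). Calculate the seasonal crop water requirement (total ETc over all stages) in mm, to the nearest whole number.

initial: 0.35 × 3.93 × 20 = 27.51 mm
development: 0.73 × 5.78 × 35 = 147.68 mm
mid-season: 1.08 × 8.23 × 35 = 311.09 mm
late-season: 0.23 × 5.15 × 40 = 47.38 mm
Seasonal total = 533.66 mm

534 mm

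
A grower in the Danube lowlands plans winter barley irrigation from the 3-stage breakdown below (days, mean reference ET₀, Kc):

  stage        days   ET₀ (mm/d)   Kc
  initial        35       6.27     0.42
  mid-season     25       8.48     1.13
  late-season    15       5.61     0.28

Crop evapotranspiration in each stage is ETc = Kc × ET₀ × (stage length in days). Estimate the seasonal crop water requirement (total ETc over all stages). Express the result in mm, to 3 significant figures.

initial: 0.42 × 6.27 × 35 = 92.17 mm
mid-season: 1.13 × 8.48 × 25 = 239.56 mm
late-season: 0.28 × 5.61 × 15 = 23.56 mm
Seasonal total = 355.29 mm

355 mm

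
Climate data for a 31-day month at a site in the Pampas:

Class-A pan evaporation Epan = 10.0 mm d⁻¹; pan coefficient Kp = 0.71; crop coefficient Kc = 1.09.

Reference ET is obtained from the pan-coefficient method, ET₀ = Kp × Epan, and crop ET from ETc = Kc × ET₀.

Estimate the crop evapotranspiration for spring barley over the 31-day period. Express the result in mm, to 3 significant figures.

240 mm

ET₀ = 0.71 × 10.0 = 7.1000 mm/d
ETc = Kc × ET₀ = 1.09 × 7.1000 = 7.7390 mm/d
Over 31 days: 7.7390 × 31 = 239.909 mm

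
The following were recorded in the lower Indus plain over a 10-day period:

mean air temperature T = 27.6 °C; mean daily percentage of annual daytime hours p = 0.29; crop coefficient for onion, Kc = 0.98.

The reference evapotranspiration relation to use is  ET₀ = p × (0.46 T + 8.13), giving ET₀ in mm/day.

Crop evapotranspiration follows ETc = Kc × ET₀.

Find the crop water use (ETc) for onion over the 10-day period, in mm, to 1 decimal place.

59.2 mm

ET₀ = 0.29 × (0.46 × 27.6 + 8.13) = 0.29 × 20.826 = 6.0395 mm/d
ETc = Kc × ET₀ = 0.98 × 6.0395 = 5.9187 mm/d
Over 10 days: 5.9187 × 10 = 59.187 mm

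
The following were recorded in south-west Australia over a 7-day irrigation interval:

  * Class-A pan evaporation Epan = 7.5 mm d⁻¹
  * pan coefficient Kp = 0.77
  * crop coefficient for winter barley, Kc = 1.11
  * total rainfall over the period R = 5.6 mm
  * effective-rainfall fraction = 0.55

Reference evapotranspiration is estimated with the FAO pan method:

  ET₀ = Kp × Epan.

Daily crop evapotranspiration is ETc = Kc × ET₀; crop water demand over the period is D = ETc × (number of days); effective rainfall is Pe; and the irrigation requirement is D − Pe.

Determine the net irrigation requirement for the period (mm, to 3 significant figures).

41.8 mm

ET₀ = 0.77 × 7.5 = 5.7750 mm/d
ETc = Kc × ET₀ = 1.11 × 5.7750 = 6.4103 mm/d
Crop demand D = ETc × 7 d = 6.4103 × 7 = 44.872 mm
Pe = 0.55 × 5.6 = 3.080 mm
D − Pe = 44.872 − 3.080 = 41.792 mm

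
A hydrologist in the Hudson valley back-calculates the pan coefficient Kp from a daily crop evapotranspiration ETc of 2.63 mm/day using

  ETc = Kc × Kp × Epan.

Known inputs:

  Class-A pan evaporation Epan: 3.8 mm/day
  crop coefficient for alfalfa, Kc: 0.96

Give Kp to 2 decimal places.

ETc = Kc × Kp × Epan  ⇒  Kp = ETc / (Kc × Epan)
Kp = 2.63 / (0.96 × 3.8) = 2.63 / 3.648 = 0.7209

0.72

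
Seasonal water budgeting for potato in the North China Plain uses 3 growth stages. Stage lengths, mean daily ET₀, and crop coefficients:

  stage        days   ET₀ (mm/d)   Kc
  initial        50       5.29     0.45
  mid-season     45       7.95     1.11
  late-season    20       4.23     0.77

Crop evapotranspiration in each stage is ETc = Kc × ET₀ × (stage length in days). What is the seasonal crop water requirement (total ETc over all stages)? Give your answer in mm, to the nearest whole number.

initial: 0.45 × 5.29 × 50 = 119.03 mm
mid-season: 1.11 × 7.95 × 45 = 397.10 mm
late-season: 0.77 × 4.23 × 20 = 65.14 mm
Seasonal total = 581.27 mm

581 mm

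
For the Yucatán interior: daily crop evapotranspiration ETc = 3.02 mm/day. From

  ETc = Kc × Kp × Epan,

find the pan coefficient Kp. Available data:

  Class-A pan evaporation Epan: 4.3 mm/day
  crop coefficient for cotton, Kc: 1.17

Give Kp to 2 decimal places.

ETc = Kc × Kp × Epan  ⇒  Kp = ETc / (Kc × Epan)
Kp = 3.02 / (1.17 × 4.3) = 3.02 / 5.031 = 0.6003

0.60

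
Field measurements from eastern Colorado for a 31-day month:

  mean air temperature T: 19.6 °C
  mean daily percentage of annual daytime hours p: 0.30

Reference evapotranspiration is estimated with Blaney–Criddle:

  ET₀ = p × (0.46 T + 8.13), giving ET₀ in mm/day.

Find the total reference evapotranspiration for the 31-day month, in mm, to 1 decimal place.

159.5 mm

ET₀ = 0.30 × (0.46 × 19.6 + 8.13) = 0.30 × 17.146 = 5.1438 mm/d
Monthly total = 5.1438 × 31 = 159.458 mm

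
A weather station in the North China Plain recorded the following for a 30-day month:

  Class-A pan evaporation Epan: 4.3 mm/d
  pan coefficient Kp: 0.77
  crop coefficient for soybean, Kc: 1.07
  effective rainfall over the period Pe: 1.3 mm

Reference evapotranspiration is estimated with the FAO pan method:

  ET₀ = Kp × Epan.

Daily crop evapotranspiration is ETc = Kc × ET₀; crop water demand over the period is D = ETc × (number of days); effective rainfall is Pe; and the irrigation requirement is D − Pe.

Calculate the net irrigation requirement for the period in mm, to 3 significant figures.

105 mm

ET₀ = 0.77 × 4.3 = 3.3110 mm/d
ETc = Kc × ET₀ = 1.07 × 3.3110 = 3.5428 mm/d
Crop demand D = ETc × 30 d = 3.5428 × 30 = 106.284 mm
D − Pe = 106.284 − 1.3 = 104.984 mm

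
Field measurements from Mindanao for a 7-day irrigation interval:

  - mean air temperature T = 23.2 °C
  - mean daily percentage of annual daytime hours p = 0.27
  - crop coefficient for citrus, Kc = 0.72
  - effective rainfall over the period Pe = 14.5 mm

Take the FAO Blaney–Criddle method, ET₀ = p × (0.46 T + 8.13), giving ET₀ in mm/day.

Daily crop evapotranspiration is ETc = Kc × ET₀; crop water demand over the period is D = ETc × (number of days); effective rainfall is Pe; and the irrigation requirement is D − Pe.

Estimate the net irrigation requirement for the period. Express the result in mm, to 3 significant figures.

ET₀ = 0.27 × (0.46 × 23.2 + 8.13) = 0.27 × 18.802 = 5.0765 mm/d
ETc = Kc × ET₀ = 0.72 × 5.0765 = 3.6551 mm/d
Crop demand D = ETc × 7 d = 3.6551 × 7 = 25.586 mm
D − Pe = 25.586 − 14.5 = 11.086 mm

11.1 mm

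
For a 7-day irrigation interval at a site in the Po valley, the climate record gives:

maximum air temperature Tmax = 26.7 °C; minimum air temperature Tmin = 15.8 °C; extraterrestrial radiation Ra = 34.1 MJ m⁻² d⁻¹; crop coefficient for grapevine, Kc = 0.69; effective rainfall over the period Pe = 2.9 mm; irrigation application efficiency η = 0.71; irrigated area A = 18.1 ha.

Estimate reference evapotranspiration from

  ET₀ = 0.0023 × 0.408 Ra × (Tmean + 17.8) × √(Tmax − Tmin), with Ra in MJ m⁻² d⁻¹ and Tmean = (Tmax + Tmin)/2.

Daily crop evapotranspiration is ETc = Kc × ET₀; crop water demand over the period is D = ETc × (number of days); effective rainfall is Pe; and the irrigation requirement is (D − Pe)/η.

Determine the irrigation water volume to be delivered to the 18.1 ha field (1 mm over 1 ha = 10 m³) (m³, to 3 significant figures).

4340 m³

Tmean = (26.7 + 15.8)/2 = 21.25 °C
0.408 Ra = 0.408 × 34.1 = 13.9128 mm/d equivalent
ET₀ = 0.0023 × 13.9128 × (21.25 + 17.8) × √10.9 = 0.0023 × 13.9128 × 39.05 × 3.3015 = 4.1255 mm/d
ETc = Kc × ET₀ = 0.69 × 4.1255 = 2.8466 mm/d
Crop demand D = ETc × 7 d = 2.8466 × 7 = 19.926 mm
D − Pe = 19.926 − 2.9 = 17.026 mm
Gross irrigation = 17.026 / 0.71 = 23.980 mm
Volume = 23.980 mm × 18.1 ha × 10 = 4340.4 m³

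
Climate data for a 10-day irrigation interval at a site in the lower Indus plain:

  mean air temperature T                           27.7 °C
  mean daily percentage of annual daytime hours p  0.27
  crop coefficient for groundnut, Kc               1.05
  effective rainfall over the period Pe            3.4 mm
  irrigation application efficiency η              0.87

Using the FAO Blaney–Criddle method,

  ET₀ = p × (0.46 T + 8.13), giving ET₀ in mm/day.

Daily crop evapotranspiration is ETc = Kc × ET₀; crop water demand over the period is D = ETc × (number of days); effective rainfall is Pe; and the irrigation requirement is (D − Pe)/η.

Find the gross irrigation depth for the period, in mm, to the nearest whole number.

64 mm

ET₀ = 0.27 × (0.46 × 27.7 + 8.13) = 0.27 × 20.872 = 5.6354 mm/d
ETc = Kc × ET₀ = 1.05 × 5.6354 = 5.9172 mm/d
Crop demand D = ETc × 10 d = 5.9172 × 10 = 59.172 mm
D − Pe = 59.172 − 3.4 = 55.772 mm
Gross irrigation = 55.772 / 0.87 = 64.106 mm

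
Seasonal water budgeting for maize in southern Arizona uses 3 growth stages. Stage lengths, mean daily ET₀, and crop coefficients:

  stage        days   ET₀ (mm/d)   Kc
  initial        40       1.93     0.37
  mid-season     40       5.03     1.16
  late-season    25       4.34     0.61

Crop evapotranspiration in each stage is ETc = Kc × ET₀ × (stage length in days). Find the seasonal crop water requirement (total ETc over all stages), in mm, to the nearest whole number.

initial: 0.37 × 1.93 × 40 = 28.56 mm
mid-season: 1.16 × 5.03 × 40 = 233.39 mm
late-season: 0.61 × 4.34 × 25 = 66.19 mm
Seasonal total = 328.14 mm

328 mm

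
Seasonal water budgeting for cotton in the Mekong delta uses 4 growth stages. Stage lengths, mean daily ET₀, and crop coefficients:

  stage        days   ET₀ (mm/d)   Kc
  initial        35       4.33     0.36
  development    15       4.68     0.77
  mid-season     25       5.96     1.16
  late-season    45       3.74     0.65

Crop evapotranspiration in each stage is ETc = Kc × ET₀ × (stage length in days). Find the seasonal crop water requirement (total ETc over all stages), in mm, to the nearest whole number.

initial: 0.36 × 4.33 × 35 = 54.56 mm
development: 0.77 × 4.68 × 15 = 54.05 mm
mid-season: 1.16 × 5.96 × 25 = 172.84 mm
late-season: 0.65 × 3.74 × 45 = 109.40 mm
Seasonal total = 390.85 mm

391 mm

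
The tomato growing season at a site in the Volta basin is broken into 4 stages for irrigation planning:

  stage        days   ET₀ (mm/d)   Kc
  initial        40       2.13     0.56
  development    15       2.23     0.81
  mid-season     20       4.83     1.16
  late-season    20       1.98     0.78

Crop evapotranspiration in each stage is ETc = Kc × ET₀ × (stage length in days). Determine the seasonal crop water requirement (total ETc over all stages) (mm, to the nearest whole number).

218 mm

initial: 0.56 × 2.13 × 40 = 47.71 mm
development: 0.81 × 2.23 × 15 = 27.09 mm
mid-season: 1.16 × 4.83 × 20 = 112.06 mm
late-season: 0.78 × 1.98 × 20 = 30.89 mm
Seasonal total = 217.75 mm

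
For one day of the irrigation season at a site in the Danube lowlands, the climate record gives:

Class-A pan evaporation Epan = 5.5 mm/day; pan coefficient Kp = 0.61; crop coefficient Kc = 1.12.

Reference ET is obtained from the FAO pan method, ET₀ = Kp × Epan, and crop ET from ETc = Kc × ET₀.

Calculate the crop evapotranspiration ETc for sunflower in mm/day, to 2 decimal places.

ET₀ = 0.61 × 5.5 = 3.3550 mm/d
ETc = Kc × ET₀ = 1.12 × 3.3550 = 3.7576 mm/d

3.76 mm/day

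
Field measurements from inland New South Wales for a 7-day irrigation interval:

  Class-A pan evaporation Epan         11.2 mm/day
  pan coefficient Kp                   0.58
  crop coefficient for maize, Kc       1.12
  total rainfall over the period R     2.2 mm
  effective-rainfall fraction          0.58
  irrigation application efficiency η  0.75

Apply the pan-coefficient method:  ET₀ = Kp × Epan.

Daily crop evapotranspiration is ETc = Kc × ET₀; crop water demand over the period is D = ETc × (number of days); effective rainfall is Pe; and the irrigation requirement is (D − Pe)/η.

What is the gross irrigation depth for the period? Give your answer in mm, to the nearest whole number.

ET₀ = 0.58 × 11.2 = 6.4960 mm/d
ETc = Kc × ET₀ = 1.12 × 6.4960 = 7.2755 mm/d
Crop demand D = ETc × 7 d = 7.2755 × 7 = 50.929 mm
Pe = 0.58 × 2.2 = 1.276 mm
D − Pe = 50.929 − 1.276 = 49.653 mm
Gross irrigation = 49.653 / 0.75 = 66.204 mm

66 mm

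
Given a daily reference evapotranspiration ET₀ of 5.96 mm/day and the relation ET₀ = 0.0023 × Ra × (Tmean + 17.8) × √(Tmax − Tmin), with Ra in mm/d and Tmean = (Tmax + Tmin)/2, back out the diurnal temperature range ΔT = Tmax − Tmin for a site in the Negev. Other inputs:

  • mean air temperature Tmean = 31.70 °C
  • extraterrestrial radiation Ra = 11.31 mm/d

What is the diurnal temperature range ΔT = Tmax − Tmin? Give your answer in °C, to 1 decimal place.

√ΔT = ET₀ / [0.0023 × Ra × (Tmean+17.8)] = 5.96 / (0.0023 × 11.31 × 49.50) = 4.6286
ΔT = 4.6286² = 21.424 °C

21.4 °C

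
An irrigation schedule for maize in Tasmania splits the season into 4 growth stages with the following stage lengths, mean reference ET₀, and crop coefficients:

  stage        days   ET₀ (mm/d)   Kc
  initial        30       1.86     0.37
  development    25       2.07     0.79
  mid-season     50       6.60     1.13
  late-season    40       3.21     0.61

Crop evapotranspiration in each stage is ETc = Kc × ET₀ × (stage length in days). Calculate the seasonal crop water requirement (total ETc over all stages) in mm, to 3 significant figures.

initial: 0.37 × 1.86 × 30 = 20.65 mm
development: 0.79 × 2.07 × 25 = 40.88 mm
mid-season: 1.13 × 6.60 × 50 = 372.90 mm
late-season: 0.61 × 3.21 × 40 = 78.32 mm
Seasonal total = 512.75 mm

513 mm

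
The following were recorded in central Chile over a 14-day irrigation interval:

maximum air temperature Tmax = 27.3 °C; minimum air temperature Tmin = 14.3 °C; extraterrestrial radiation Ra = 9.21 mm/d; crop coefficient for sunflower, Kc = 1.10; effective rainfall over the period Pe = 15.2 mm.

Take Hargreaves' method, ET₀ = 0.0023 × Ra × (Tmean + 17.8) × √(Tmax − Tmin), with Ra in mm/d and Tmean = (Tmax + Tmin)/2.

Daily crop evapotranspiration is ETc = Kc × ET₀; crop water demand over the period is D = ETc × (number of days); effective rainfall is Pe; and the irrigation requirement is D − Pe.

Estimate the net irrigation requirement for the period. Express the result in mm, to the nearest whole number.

30 mm

Tmean = (27.3 + 14.3)/2 = 20.80 °C
ET₀ = 0.0023 × 9.21 × (20.80 + 17.8) × √13.0 = 0.0023 × 9.21 × 38.60 × 3.6056 = 2.9482 mm/d
ETc = Kc × ET₀ = 1.10 × 2.9482 = 3.2430 mm/d
Crop demand D = ETc × 14 d = 3.2430 × 14 = 45.402 mm
D − Pe = 45.402 − 15.2 = 30.202 mm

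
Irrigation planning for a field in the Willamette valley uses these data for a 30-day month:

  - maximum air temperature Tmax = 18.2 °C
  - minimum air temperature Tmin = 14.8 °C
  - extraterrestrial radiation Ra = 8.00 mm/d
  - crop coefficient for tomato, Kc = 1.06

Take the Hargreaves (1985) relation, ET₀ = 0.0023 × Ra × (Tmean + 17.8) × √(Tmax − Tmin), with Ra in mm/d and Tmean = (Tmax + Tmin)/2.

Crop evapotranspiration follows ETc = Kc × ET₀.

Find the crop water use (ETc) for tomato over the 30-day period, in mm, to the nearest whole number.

Tmean = (18.2 + 14.8)/2 = 16.50 °C
ET₀ = 0.0023 × 8.00 × (16.50 + 17.8) × √3.4 = 0.0023 × 8.00 × 34.30 × 1.8439 = 1.1637 mm/d
ETc = Kc × ET₀ = 1.06 × 1.1637 = 1.2335 mm/d
Over 30 days: 1.2335 × 30 = 37.005 mm

37 mm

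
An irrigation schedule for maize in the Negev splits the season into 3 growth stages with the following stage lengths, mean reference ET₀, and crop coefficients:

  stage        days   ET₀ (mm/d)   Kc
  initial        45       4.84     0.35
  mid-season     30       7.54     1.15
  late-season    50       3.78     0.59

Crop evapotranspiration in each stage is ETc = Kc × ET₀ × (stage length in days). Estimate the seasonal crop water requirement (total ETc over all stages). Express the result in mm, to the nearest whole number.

initial: 0.35 × 4.84 × 45 = 76.23 mm
mid-season: 1.15 × 7.54 × 30 = 260.13 mm
late-season: 0.59 × 3.78 × 50 = 111.51 mm
Seasonal total = 447.87 mm

448 mm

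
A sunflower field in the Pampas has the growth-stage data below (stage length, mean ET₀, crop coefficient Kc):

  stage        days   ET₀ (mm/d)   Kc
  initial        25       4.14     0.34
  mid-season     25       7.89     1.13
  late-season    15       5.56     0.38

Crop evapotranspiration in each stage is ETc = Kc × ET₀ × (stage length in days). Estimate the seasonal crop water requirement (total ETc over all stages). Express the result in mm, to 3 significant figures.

initial: 0.34 × 4.14 × 25 = 35.19 mm
mid-season: 1.13 × 7.89 × 25 = 222.89 mm
late-season: 0.38 × 5.56 × 15 = 31.69 mm
Seasonal total = 289.77 mm

290 mm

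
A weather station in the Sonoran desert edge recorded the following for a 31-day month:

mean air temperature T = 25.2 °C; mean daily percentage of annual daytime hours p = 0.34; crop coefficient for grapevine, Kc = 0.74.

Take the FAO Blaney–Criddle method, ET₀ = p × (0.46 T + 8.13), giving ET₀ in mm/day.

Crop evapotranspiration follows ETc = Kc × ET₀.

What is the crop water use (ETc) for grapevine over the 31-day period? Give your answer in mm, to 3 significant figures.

154 mm

ET₀ = 0.34 × (0.46 × 25.2 + 8.13) = 0.34 × 19.722 = 6.7055 mm/d
ETc = Kc × ET₀ = 0.74 × 6.7055 = 4.9621 mm/d
Over 31 days: 4.9621 × 31 = 153.825 mm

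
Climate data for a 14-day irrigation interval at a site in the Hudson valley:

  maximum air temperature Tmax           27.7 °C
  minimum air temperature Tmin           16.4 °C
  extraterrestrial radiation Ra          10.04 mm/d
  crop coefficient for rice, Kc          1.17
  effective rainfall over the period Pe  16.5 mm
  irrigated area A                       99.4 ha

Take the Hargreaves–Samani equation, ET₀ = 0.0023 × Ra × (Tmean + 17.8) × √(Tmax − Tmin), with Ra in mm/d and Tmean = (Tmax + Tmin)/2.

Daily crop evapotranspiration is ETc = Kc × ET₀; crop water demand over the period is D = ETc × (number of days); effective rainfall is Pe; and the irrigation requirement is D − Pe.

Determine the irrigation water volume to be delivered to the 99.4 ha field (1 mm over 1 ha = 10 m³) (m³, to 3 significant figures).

Tmean = (27.7 + 16.4)/2 = 22.05 °C
ET₀ = 0.0023 × 10.04 × (22.05 + 17.8) × √11.3 = 0.0023 × 10.04 × 39.85 × 3.3615 = 3.0933 mm/d
ETc = Kc × ET₀ = 1.17 × 3.0933 = 3.6192 mm/d
Crop demand D = ETc × 14 d = 3.6192 × 14 = 50.669 mm
D − Pe = 50.669 − 16.5 = 34.169 mm
Volume = 34.169 mm × 99.4 ha × 10 = 33964.0 m³

34000 m³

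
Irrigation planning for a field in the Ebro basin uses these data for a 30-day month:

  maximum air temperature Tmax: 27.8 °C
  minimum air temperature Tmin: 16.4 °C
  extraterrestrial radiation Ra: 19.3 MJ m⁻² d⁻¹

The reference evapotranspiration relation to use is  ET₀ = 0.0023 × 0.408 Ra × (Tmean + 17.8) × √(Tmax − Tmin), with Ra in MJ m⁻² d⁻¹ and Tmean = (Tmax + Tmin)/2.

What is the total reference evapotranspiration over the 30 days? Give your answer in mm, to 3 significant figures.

73.2 mm

Tmean = (27.8 + 16.4)/2 = 22.10 °C
0.408 Ra = 0.408 × 19.3 = 7.8744 mm/d equivalent
ET₀ = 0.0023 × 7.8744 × (22.10 + 17.8) × √11.4 = 0.0023 × 7.8744 × 39.90 × 3.3764 = 2.4399 mm/d
Over 30 days: 2.4399 × 30 = 73.197 mm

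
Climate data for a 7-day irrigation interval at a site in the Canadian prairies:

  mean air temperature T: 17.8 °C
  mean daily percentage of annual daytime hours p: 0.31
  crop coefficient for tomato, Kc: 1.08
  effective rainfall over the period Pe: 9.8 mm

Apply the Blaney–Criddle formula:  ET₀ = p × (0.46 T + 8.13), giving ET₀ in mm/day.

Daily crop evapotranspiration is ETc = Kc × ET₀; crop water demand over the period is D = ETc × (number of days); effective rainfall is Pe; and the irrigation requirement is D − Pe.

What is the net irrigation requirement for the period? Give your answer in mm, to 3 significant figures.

ET₀ = 0.31 × (0.46 × 17.8 + 8.13) = 0.31 × 16.318 = 5.0586 mm/d
ETc = Kc × ET₀ = 1.08 × 5.0586 = 5.4633 mm/d
Crop demand D = ETc × 7 d = 5.4633 × 7 = 38.243 mm
D − Pe = 38.243 − 9.8 = 28.443 mm

28.4 mm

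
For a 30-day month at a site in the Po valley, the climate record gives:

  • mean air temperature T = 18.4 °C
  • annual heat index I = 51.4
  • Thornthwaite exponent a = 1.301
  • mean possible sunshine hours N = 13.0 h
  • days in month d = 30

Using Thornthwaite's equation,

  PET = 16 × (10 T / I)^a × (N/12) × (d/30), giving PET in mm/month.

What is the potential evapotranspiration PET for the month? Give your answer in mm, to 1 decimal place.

91.1 mm

10T/I = 10 × 18.4 / 51.4 = 3.5798
(10T/I)^a = 3.5798^1.301 = 5.2550
Uncorrected PET = 16 × 5.2550 = 84.080 mm
Correction = (N/12)(d/30) = (13.0/12)(30/30) = 1.0833
PET = 84.080 × 1.0833 = 91.084 mm/month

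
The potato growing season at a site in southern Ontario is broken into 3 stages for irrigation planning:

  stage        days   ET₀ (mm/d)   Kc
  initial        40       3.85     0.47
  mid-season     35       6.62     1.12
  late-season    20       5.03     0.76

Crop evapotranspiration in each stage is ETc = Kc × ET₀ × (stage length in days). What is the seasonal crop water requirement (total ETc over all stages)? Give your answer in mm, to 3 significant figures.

408 mm

initial: 0.47 × 3.85 × 40 = 72.38 mm
mid-season: 1.12 × 6.62 × 35 = 259.50 mm
late-season: 0.76 × 5.03 × 20 = 76.46 mm
Seasonal total = 408.34 mm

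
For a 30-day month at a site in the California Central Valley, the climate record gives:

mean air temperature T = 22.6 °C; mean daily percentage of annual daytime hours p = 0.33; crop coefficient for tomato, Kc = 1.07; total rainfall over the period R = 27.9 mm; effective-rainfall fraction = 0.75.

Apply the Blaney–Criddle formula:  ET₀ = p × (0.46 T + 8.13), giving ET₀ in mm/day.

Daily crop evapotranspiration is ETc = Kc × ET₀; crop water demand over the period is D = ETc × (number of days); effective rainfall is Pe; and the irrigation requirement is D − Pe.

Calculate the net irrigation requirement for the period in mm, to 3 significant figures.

ET₀ = 0.33 × (0.46 × 22.6 + 8.13) = 0.33 × 18.526 = 6.1136 mm/d
ETc = Kc × ET₀ = 1.07 × 6.1136 = 6.5416 mm/d
Crop demand D = ETc × 30 d = 6.5416 × 30 = 196.248 mm
Pe = 0.75 × 27.9 = 20.925 mm
D − Pe = 196.248 − 20.925 = 175.323 mm

175 mm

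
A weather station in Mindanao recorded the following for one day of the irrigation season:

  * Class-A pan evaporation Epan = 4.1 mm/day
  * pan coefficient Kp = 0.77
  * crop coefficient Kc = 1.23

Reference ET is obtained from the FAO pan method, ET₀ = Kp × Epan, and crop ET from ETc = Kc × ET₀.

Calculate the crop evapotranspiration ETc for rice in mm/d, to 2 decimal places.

ET₀ = 0.77 × 4.1 = 3.1570 mm/d
ETc = Kc × ET₀ = 1.23 × 3.1570 = 3.8831 mm/d

3.88 mm/d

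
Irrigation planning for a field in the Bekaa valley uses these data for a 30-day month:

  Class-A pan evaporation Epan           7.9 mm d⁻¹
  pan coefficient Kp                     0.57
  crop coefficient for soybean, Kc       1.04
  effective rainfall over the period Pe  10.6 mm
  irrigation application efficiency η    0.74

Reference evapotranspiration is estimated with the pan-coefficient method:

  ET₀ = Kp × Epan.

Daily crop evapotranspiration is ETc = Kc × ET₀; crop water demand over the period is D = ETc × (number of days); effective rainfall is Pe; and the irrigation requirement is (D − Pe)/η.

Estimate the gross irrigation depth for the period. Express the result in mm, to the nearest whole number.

176 mm

ET₀ = 0.57 × 7.9 = 4.5030 mm/d
ETc = Kc × ET₀ = 1.04 × 4.5030 = 4.6831 mm/d
Crop demand D = ETc × 30 d = 4.6831 × 30 = 140.493 mm
D − Pe = 140.493 − 10.6 = 129.893 mm
Gross irrigation = 129.893 / 0.74 = 175.531 mm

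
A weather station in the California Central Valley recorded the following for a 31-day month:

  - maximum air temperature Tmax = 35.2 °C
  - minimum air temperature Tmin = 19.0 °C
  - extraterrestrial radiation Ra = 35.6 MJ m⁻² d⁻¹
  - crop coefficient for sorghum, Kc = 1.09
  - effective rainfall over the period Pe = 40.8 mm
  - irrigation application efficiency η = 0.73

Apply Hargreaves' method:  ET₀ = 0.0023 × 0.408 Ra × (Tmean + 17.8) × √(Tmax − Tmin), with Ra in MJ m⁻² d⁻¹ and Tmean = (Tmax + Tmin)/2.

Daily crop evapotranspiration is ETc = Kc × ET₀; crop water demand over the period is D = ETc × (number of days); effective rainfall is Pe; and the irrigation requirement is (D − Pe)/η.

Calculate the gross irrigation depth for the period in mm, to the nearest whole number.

224 mm

Tmean = (35.2 + 19.0)/2 = 27.10 °C
0.408 Ra = 0.408 × 35.6 = 14.5248 mm/d equivalent
ET₀ = 0.0023 × 14.5248 × (27.10 + 17.8) × √16.2 = 0.0023 × 14.5248 × 44.90 × 4.0249 = 6.0373 mm/d
ETc = Kc × ET₀ = 1.09 × 6.0373 = 6.5807 mm/d
Crop demand D = ETc × 31 d = 6.5807 × 31 = 204.002 mm
D − Pe = 204.002 − 40.8 = 163.202 mm
Gross irrigation = 163.202 / 0.73 = 223.564 mm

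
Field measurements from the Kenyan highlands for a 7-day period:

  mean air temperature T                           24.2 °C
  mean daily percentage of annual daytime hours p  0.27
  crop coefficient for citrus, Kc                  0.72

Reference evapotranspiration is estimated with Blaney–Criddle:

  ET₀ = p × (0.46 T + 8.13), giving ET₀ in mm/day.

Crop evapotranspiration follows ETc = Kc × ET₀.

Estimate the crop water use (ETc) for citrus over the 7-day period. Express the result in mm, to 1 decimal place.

26.2 mm

ET₀ = 0.27 × (0.46 × 24.2 + 8.13) = 0.27 × 19.262 = 5.2007 mm/d
ETc = Kc × ET₀ = 0.72 × 5.2007 = 3.7445 mm/d
Over 7 days: 3.7445 × 7 = 26.212 mm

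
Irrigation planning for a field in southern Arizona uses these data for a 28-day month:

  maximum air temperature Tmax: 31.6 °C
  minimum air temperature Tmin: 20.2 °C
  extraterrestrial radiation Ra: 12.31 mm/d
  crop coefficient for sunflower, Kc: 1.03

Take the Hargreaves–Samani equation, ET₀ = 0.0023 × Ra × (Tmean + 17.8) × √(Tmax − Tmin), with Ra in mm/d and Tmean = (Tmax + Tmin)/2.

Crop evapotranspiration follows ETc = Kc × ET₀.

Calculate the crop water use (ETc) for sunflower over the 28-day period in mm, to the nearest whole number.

Tmean = (31.6 + 20.2)/2 = 25.90 °C
ET₀ = 0.0023 × 12.31 × (25.90 + 17.8) × √11.4 = 0.0023 × 12.31 × 43.70 × 3.3764 = 4.1775 mm/d
ETc = Kc × ET₀ = 1.03 × 4.1775 = 4.3028 mm/d
Over 28 days: 4.3028 × 28 = 120.478 mm

120 mm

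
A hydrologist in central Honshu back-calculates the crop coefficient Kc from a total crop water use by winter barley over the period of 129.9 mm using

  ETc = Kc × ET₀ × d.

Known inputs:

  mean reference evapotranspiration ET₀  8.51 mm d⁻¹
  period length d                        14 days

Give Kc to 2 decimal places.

1.09

ETc = Kc × ET₀ × d  ⇒  Kc = ETc / (ET₀ × d)
Kc = 129.9 / (8.51 × 14) = 129.9 / 119.14 = 1.0903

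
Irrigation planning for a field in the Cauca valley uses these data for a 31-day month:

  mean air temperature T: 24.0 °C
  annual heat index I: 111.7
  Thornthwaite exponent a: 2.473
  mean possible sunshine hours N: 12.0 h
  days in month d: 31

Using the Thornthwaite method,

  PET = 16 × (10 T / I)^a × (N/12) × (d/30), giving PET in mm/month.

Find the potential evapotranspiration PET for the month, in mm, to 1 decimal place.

109.6 mm

10T/I = 10 × 24.0 / 111.7 = 2.1486
(10T/I)^a = 2.1486^2.473 = 6.6286
Uncorrected PET = 16 × 6.6286 = 106.058 mm
Correction = (N/12)(d/30) = (12.0/12)(31/30) = 1.0333
PET = 106.058 × 1.0333 = 109.590 mm/month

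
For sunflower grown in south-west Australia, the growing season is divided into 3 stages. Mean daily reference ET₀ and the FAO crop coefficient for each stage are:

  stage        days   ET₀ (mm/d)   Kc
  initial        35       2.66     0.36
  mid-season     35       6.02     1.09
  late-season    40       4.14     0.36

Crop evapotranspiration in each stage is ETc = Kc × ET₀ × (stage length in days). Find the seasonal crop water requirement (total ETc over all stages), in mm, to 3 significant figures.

323 mm

initial: 0.36 × 2.66 × 35 = 33.52 mm
mid-season: 1.09 × 6.02 × 35 = 229.66 mm
late-season: 0.36 × 4.14 × 40 = 59.62 mm
Seasonal total = 322.80 mm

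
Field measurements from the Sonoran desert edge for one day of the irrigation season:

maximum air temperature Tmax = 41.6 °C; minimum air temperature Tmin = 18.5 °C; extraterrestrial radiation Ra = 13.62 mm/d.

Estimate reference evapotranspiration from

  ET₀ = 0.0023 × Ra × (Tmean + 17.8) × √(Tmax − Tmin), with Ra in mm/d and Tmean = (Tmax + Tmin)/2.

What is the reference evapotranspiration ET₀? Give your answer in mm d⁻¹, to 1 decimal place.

7.2 mm d⁻¹

Tmean = (41.6 + 18.5)/2 = 30.05 °C
ET₀ = 0.0023 × 13.62 × (30.05 + 17.8) × √23.1 = 0.0023 × 13.62 × 47.85 × 4.8062 = 7.2042 mm/d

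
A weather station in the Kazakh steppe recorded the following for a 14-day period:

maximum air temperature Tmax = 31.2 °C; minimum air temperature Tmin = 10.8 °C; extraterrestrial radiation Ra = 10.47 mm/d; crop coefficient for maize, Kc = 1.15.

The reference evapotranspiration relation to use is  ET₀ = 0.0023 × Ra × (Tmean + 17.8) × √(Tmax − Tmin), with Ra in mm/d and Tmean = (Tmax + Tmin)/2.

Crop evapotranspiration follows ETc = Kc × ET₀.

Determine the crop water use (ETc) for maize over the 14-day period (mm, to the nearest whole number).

Tmean = (31.2 + 10.8)/2 = 21.00 °C
ET₀ = 0.0023 × 10.47 × (21.00 + 17.8) × √20.4 = 0.0023 × 10.47 × 38.80 × 4.5166 = 4.2201 mm/d
ETc = Kc × ET₀ = 1.15 × 4.2201 = 4.8531 mm/d
Over 14 days: 4.8531 × 14 = 67.943 mm

68 mm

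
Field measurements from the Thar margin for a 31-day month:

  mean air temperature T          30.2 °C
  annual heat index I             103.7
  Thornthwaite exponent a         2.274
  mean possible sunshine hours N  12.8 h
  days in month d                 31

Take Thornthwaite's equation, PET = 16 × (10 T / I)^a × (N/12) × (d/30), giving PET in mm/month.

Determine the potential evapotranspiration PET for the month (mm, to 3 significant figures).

200 mm

10T/I = 10 × 30.2 / 103.7 = 2.9122
(10T/I)^a = 2.9122^2.274 = 11.3668
Uncorrected PET = 16 × 11.3668 = 181.869 mm
Correction = (N/12)(d/30) = (12.8/12)(31/30) = 1.1022
PET = 181.869 × 1.1022 = 200.456 mm/month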